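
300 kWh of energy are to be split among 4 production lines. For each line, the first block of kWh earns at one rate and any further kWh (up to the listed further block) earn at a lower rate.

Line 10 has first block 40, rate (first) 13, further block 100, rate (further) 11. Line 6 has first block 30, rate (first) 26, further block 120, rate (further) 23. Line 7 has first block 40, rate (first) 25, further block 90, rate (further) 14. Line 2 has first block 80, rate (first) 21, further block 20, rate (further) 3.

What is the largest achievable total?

6640

Rank every tier by rate: Line 6/T1 26 > Line 7/T1 25 > Line 6/T2 23 > Line 2/T1 21 > Line 7/T2 14 > Line 10/T1 13 > Line 10/T2 11 > Line 2/T2 3.
Fill Line 6 T1 block (30 at 26) ; 270 left.
Line 7/T1 (25): +40 ; 230 left.
Fill Line 6 T2 block (120 at 23) ; 110 left.
Line 2/T1 (21): +80 ; 30 left.
Line 7 T2 at 14: only 30 left, fill 30.
Total = 26×30 + 25×40 + 23×120 + 21×80 + 14×30 = 6640.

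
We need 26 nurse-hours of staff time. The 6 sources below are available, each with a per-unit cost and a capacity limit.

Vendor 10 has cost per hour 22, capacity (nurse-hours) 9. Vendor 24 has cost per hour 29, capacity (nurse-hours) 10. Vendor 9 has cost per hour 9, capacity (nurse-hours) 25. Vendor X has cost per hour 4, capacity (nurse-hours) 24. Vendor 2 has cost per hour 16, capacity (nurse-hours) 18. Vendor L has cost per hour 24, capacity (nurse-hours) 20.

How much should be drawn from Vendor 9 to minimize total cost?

Cheapest first:
Vendor X (4): use full 24 — 2 nurse-hours to go.
Vendor 9 (9): take the remaining 2 — done.
Vendor 2, Vendor 10, Vendor L, Vendor 24: unused.

2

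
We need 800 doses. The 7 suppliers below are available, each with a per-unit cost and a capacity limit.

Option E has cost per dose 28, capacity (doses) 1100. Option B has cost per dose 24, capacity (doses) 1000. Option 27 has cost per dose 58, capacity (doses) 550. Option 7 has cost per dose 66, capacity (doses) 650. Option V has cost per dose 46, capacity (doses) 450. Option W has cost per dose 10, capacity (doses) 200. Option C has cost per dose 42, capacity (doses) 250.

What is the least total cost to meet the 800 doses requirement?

Fill from the cheapest supplier first.
Take 200 from Option W at 10 — need 600 more.
Take 600 from Option B at 24 to finish.
Option E, Option C, Option V, Option 27, Option 7: unused.
Cost = 200×10 + 600×24 = 16400.

16400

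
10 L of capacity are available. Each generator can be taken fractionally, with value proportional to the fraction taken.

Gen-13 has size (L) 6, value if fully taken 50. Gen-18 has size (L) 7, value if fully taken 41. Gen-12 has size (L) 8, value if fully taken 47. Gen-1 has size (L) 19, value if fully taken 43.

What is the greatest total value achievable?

Sort by value density: Gen-13 50/6≈8.33, Gen-12 47/8≈5.88, Gen-18 41/7≈5.86, Gen-1 43/19≈2.26.
All 6 L of Gen-13 fit (value 50) ; 4 remain.
Fill the last 4 L with part of Gen-12: 4/8 of it earns 23.5.
Total value = 73.5.

73.5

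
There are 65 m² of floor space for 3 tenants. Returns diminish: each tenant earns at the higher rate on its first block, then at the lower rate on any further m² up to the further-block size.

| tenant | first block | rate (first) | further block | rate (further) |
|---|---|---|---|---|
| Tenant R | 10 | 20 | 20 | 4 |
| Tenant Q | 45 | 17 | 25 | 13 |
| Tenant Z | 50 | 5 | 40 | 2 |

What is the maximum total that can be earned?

1095

Order all 6 blocks by rate: Tenant R/tier1 20 > Tenant Q/tier1 17 > Tenant Q/tier2 13 > Tenant Z/tier1 5 > Tenant R/tier2 4 > Tenant Z/tier2 2.
Tenant R tier1 at 20: fill all 10 → 55 left.
Fill Tenant Q tier1 block (45 at 17) → 10 left.
10 remain; put them into Tenant Q tier2 at 13.
Total = 20×10 + 17×45 + 13×10 = 1095.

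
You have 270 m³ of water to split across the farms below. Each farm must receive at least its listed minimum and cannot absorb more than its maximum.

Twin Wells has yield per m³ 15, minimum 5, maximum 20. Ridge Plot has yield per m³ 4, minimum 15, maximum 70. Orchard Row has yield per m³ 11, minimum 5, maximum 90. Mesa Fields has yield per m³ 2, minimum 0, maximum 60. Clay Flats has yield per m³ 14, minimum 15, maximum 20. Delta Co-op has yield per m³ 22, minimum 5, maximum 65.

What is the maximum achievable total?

Meeting every minimum uses 5+15+5+0+15+5 = 45 m³, leaving 225.
Highest yield per m³ first: Delta Co-op 22 > Twin Wells 15 > Clay Flats 14 > Orchard Row 11 > Ridge Plot 4 > Mesa Fields 2.
Delta Co-op: +60 to 65 (cap) → 165 left.
Twin Wells takes 15 more to reach its cap of 20 → 150 left.
Clay Flats takes 5 more to reach its cap of 20 → 145 left.
Give Orchard Row 85 more to hit its cap of 90 → 60 left.
Give Ridge Plot 55 more to hit its cap of 70 → 5 left.
Mesa Fields: +5 (room for 60) → 5. Pool exhausted.
Total = 15×20 + 4×70 + 11×90 + 2×5 + 14×20 + 22×65 = 3290.

3290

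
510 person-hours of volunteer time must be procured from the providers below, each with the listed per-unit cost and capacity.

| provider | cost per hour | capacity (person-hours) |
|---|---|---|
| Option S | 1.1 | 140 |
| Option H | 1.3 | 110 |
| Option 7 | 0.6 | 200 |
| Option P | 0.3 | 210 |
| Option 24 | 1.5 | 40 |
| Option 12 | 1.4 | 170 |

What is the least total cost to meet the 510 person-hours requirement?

293

Use providers in increasing cost order.
Take 210 from Option P at 0.3 → need 300 more.
Option 7 at 0.6: take all 200 person-hours → 100 still needed.
Take 100 from Option S at 1.1 to finish.
Option H, Option 12, Option 24: unused.
Cost = 210×0.3 + 200×0.6 + 100×1.1 = 293.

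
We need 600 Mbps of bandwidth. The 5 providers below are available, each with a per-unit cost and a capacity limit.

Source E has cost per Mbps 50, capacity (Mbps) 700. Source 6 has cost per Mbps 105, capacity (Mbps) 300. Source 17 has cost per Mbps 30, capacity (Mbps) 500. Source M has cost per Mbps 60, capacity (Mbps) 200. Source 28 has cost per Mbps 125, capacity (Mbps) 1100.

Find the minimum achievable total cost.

Fill from the cheapest provider first.
Take 500 from Source 17 at 30 ; need 100 more.
Source E at 50: take 100 of its 700 ; requirement met.
Source M, Source 6, Source 28: unused.
Cost = 500×30 + 100×50 = 20000.

20000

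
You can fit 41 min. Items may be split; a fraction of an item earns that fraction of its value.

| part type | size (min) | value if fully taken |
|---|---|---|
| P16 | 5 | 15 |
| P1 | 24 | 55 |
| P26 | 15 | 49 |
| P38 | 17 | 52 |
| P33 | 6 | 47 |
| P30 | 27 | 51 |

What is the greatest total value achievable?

157

Rank by value-to-size ratio: P33 47/6≈7.83, P26 49/15≈3.27, P38 52/17≈3.06, P16 15/5≈3, P1 55/24≈2.29, P30 51/27≈1.89.
Take all of P33 (6 min, value 47) → 35 min left.
All 15 min of P26 fit (value 49) → 20 remain.
All 17 min of P38 fit (value 52) → 3 remain.
Fill the last 3 min with part of P16: 3/5 of it earns 9.
Total value = 157.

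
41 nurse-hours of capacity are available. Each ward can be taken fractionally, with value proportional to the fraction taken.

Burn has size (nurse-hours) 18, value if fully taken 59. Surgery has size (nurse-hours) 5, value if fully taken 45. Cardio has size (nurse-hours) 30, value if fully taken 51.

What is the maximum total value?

Rank by value-to-size ratio: Surgery 45/5≈9, Burn 59/18≈3.28, Cardio 51/30≈1.7.
Surgery: take in full, 5 nurse-hours for value 45 ; 36 left.
All 18 nurse-hours of Burn fit (value 59) ; 18 remain.
18 nurse-hours left: a 18/30 share of Cardio gives 51×18/30 = 30.6.
Total value = 134.6.

134.6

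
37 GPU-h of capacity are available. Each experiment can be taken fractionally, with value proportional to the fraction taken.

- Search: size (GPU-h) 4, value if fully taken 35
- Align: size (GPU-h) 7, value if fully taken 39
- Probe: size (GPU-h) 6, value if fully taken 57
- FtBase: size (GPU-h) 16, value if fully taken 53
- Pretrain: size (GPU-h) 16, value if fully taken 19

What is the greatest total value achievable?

188.75

Sort by value density: Probe 57/6≈9.5, Search 35/4≈8.75, Align 39/7≈5.57, FtBase 53/16≈3.31, Pretrain 19/16≈1.19.
All 6 GPU-h of Probe fit (value 57) — 31 remain.
All 4 GPU-h of Search fit (value 35) — 27 remain.
All 7 GPU-h of Align fit (value 39) — 20 remain.
Take all of FtBase (16 GPU-h, value 53) — 4 GPU-h left.
4 GPU-h left: a 4/16 share of Pretrain gives 19×4/16 = 4.75.
Total value = 188.75.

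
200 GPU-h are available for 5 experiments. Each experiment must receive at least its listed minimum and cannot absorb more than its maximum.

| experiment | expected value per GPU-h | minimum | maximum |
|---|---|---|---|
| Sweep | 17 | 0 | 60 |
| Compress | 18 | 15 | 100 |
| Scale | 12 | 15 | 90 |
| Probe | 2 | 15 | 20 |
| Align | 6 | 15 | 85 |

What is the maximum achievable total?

Meeting every minimum uses 0+15+15+15+15 = 60 GPU-h, leaving 140.
Order the experiments by expected value per GPU-h: Compress 18 > Sweep 17 > Scale 12 > Align 6 > Probe 2.
Compress takes 85 more to reach its cap of 100 → 55 left.
Sweep: +55 (room for 60) → 55. Pool exhausted.
Total = 17×55 + 18×100 + 12×15 + 2×15 + 6×15 = 3035.

3035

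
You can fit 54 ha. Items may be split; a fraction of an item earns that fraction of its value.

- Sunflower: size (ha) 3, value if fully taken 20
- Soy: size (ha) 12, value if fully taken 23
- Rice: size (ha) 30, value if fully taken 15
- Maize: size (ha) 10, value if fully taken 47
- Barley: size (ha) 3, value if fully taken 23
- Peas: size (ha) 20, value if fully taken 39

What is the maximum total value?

Sort by value density: Barley 23/3≈7.67, Sunflower 20/3≈6.67, Maize 47/10≈4.7, Peas 39/20≈1.95, Soy 23/12≈1.92, Rice 15/30≈0.5.
Barley: take in full, 3 ha for value 23 ; 51 left.
Sunflower: take in full, 3 ha for value 20 ; 48 left.
Maize: take in full, 10 ha for value 47 ; 38 left.
Peas: take in full, 20 ha for value 39 ; 18 left.
Take all of Soy (12 ha, value 23) ; 6 ha left.
Fill the last 6 ha with part of Rice: 6/30 of it earns 3.
Total value = 155.

155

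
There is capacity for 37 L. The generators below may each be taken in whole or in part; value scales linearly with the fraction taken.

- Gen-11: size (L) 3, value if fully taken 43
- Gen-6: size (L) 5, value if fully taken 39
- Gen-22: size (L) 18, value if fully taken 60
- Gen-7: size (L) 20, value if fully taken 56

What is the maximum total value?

Rank by value-to-size ratio: Gen-11 43/3≈14.3, Gen-6 39/5≈7.8, Gen-22 60/18≈3.33, Gen-7 56/20≈2.8.
Gen-11: take in full, 3 L for value 43 ; 34 left.
All 5 L of Gen-6 fit (value 39) ; 29 remain.
Gen-22: take in full, 18 L for value 60 ; 11 left.
Fill the last 11 L with part of Gen-7: 11/20 of it earns 30.8.
Total value = 172.8.

172.8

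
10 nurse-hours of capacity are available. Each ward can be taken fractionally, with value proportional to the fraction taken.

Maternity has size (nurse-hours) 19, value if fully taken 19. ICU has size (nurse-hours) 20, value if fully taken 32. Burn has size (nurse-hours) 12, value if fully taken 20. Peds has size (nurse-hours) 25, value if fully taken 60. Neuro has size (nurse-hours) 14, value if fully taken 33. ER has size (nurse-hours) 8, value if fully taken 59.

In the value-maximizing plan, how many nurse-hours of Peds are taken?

Rank by value-to-size ratio: ER 59/8≈7.38, Peds 60/25≈2.4, Neuro 33/14≈2.36, Burn 20/12≈1.67, ICU 32/20≈1.6, Maternity 19/19≈1.
All 8 nurse-hours of ER fit (value 59) ; 2 remain.
2 nurse-hours left: a 2/25 share of Peds gives 60×2/25 = 4.8.

2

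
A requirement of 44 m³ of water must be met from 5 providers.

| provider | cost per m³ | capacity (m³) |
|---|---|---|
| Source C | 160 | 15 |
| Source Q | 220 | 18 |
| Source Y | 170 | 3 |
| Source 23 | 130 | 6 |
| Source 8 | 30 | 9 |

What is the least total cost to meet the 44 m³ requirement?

Cheapest first:
Source 8 (30): use full 9 → 35 m³ to go.
Source 23 (130): use full 6 → 29 m³ to go.
Take 15 from Source C at 160 → need 14 more.
Take 3 from Source Y at 170 → need 11 more.
Source Q at 220: take 11 of its 18 → requirement met.
Cost = 9×30 + 6×130 + 15×160 + 3×170 + 11×220 = 6380.

6380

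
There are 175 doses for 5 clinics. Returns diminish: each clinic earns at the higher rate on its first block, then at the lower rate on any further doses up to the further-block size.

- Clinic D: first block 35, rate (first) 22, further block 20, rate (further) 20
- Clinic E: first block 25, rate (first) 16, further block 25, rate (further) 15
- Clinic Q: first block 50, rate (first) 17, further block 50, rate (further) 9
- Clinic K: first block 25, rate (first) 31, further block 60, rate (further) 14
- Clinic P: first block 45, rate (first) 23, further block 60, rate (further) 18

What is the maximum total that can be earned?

3880

Rank every tier by rate: Clinic K/T1 31 > Clinic P/T1 23 > Clinic D/T1 22 > Clinic D/T2 20 > Clinic P/T2 18 > Clinic Q/T1 17 > Clinic E/T1 16 > Clinic E/T2 15 > Clinic K/T2 14 > Clinic Q/T2 9.
Fill Clinic K T1 block (25 at 31) — 150 left.
Clinic P/T1 (23): +45 — 105 left.
Clinic D T1 at 22: fill all 35 — 70 left.
Fill Clinic D T2 block (20 at 20) — 50 left.
50 remain; put them into Clinic P T2 at 18.
Total = 31×25 + 23×45 + 22×35 + 20×20 + 18×50 = 3880.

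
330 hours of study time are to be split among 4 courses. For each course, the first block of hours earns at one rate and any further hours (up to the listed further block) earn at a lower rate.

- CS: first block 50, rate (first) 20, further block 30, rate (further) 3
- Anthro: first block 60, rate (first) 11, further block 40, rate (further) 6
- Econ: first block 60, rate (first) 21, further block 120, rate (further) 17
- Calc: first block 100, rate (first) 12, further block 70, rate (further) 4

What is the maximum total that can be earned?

5500

Rank every tier by rate: Econ/first 21 > CS/first 20 > Econ/second 17 > Calc/first 12 > Anthro/first 11 > Anthro/second 6 > Calc/second 4 > CS/second 3.
Econ/first (21): +60 ; 270 left.
CS/first (20): +50 ; 220 left.
Econ/second (17): +120 ; 100 left.
Calc first at 12: fill all 100 ; 0 left.
Total = 21×60 + 20×50 + 17×120 + 12×100 = 5500.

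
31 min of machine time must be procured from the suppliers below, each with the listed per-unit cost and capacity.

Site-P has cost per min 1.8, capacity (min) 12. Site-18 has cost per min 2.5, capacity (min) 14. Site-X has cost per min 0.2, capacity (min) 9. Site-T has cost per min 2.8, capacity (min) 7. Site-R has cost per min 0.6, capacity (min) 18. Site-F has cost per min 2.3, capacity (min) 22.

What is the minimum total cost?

19.8

Use suppliers in increasing cost order.
Site-X (0.2): use full 9 — 22 min to go.
Take 18 from Site-R at 0.6 — need 4 more.
Site-P at 1.8: take 4 of its 12 — requirement met.
Site-F, Site-18, Site-T: unused.
Cost = 9×0.2 + 18×0.6 + 4×1.8 = 19.8.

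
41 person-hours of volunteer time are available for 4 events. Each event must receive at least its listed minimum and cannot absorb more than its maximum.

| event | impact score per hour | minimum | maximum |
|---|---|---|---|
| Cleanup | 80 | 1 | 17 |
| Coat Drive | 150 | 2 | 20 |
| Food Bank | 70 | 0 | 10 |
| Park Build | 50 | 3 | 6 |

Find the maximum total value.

Meeting every minimum uses 1+2+0+3 = 6 person-hours, leaving 35.
Order the events by impact score per hour: Coat Drive 150 > Cleanup 80 > Food Bank 70 > Park Build 50.
Give Coat Drive 18 more to hit its cap of 20 ; 17 left.
Cleanup: +16 to 17 (cap) ; 1 left.
Only 1 left; Food Bank takes them to reach 1.
Total = 80×17 + 150×20 + 70×1 + 50×3 = 4580.

4580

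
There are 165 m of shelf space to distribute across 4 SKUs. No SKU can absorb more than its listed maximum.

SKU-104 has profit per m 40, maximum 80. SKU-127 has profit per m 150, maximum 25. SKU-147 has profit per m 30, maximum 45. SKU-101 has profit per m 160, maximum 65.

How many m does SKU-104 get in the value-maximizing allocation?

75

Highest profit per m first: SKU-101 160 > SKU-127 150 > SKU-104 40 > SKU-147 30.
Give SKU-101 65 to hit its cap of 65 → 100 left.
SKU-127: +25 to 25 (cap) → 75 left.
Only 75 left; SKU-104 takes them to reach 75.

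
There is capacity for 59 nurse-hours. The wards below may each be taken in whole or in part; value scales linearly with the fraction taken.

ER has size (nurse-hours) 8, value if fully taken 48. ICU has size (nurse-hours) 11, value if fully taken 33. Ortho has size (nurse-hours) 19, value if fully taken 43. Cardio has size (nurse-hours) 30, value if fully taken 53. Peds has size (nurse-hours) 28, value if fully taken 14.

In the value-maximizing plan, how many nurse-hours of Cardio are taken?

21

Best value per unit of size first: ER 48/8≈6, ICU 33/11≈3, Ortho 43/19≈2.26, Cardio 53/30≈1.77, Peds 14/28≈0.5.
ER: take in full, 8 nurse-hours for value 48 ; 51 left.
Take all of ICU (11 nurse-hours, value 33) ; 40 nurse-hours left.
Take all of Ortho (19 nurse-hours, value 43) ; 21 nurse-hours left.
Only 21 nurse-hours remain; take 21/30 of Cardio for value 53×21/30 = 37.1.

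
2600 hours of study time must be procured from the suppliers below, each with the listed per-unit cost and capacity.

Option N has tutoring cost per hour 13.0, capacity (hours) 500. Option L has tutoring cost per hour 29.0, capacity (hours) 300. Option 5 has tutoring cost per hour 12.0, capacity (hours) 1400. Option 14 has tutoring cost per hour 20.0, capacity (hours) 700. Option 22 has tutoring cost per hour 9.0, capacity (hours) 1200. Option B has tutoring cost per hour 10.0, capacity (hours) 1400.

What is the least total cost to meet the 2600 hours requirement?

24800

Cheapest first:
Option 22 (9.0): use full 1200 → 1400 hours to go.
Take 1400 from Option B at 10.0 → need 0 more.
Option 5, Option N, Option 14, Option L: unused.
Cost = 1200×9.0 + 1400×10.0 = 24800.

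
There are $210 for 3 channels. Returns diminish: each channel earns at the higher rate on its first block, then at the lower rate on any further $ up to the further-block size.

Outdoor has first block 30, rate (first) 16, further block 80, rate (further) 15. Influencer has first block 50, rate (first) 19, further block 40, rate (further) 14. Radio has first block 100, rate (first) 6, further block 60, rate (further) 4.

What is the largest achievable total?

3250

Order all 6 blocks by rate: Influencer/T1 19 > Outdoor/T1 16 > Outdoor/T2 15 > Influencer/T2 14 > Radio/T1 6 > Radio/T2 4.
Fill Influencer T1 block (50 at 19) — 160 left.
Outdoor T1 at 16: fill all 30 — 130 left.
Outdoor/T2 (15): +80 — 50 left.
Influencer T2 at 14: fill all 40 — 10 left.
Radio T1 at 6: only 10 left, fill 10.
Total = 19×50 + 16×30 + 15×80 + 14×40 + 6×10 = 3250.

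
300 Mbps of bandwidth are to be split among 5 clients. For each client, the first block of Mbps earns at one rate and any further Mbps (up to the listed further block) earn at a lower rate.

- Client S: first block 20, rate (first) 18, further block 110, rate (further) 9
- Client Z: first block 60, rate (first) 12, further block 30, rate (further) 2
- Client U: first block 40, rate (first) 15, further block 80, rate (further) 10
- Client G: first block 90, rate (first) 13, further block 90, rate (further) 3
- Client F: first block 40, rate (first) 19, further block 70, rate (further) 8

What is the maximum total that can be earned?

4110

Treat each block as its own option and order by rate: Client F/tier1 19 > Client S/tier1 18 > Client U/tier1 15 > Client G/tier1 13 > Client Z/tier1 12 > Client U/tier2 10 > Client S/tier2 9 > Client F/tier2 8 > Client G/tier2 3 > Client Z/tier2 2.
Client F tier1 at 19: fill all 40 ; 260 left.
Client S/tier1 (18): +20 ; 240 left.
Client U/tier1 (15): +40 ; 200 left.
Fill Client G tier1 block (90 at 13) ; 110 left.
Fill Client Z tier1 block (60 at 12) ; 50 left.
Client U/tier2: +50 of 80 at 10; pool empty.
Total = 19×40 + 18×20 + 15×40 + 13×90 + 12×60 + 10×50 = 4110.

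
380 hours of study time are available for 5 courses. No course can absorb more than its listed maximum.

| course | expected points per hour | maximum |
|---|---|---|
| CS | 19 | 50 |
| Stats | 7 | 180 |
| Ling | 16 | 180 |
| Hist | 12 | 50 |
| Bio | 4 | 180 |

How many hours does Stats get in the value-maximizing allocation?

Highest expected points per hour first: CS 19 > Ling 16 > Hist 12 > Stats 7 > Bio 4.
CS: +50 to 50 (cap) → 330 left.
Ling: +180 to 180 (cap) → 150 left.
Give Hist 50 to hit its cap of 50 → 100 left.
Stats: +100 (room for 180) → 100. Pool exhausted.

100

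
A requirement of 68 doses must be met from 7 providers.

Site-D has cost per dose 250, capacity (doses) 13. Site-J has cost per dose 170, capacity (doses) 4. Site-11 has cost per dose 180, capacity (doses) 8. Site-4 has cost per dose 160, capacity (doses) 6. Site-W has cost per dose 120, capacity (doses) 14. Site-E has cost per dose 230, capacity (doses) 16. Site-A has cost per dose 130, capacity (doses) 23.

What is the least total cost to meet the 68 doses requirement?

Cheapest first:
Take 14 from Site-W at 120 ; need 54 more.
Site-A at 130: take all 23 doses ; 31 still needed.
Take 6 from Site-4 at 160 ; need 25 more.
Take 4 from Site-J at 170 ; need 21 more.
Site-11 (180): use full 8 ; 13 doses to go.
Site-E at 230: take 13 of its 16 ; requirement met.
Site-D: unused.
Cost = 14×120 + 23×130 + 6×160 + 4×170 + 8×180 + 13×230 = 10740.

10740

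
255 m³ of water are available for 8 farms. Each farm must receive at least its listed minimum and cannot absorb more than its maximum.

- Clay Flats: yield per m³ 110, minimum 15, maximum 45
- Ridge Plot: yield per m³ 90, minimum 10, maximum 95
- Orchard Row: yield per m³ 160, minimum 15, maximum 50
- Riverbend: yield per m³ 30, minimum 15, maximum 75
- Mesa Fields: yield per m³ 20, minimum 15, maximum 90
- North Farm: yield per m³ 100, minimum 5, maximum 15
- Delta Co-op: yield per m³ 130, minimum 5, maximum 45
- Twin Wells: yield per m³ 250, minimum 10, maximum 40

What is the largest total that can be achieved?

Meeting every minimum uses 15+10+15+15+15+5+5+10 = 90 m³, leaving 165.
Highest yield per m³ first: Twin Wells 250 > Orchard Row 160 > Delta Co-op 130 > Clay Flats 110 > North Farm 100 > Ridge Plot 90 > Riverbend 30 > Mesa Fields 20.
Twin Wells: +30 to 40 (cap) ; 135 left.
Orchard Row takes 35 more to reach its cap of 50 ; 100 left.
Delta Co-op takes 40 more to reach its cap of 45 ; 60 left.
Give Clay Flats 30 more to hit its cap of 45 ; 30 left.
North Farm takes 10 more to reach its cap of 15 ; 20 left.
Only 20 left; Ridge Plot takes them to reach 30.
Total = 110×45 + 90×30 + 160×50 + 30×15 + 20×15 + 100×15 + 130×45 + 250×40 = 33750.

33750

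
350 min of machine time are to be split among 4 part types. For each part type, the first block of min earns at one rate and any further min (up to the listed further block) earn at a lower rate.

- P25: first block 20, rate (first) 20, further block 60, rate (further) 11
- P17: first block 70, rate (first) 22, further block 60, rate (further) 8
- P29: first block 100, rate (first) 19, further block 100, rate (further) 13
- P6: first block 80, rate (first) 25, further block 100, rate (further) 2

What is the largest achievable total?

Rank every tier by rate: P6/tier1 25 > P17/tier1 22 > P25/tier1 20 > P29/tier1 19 > P29/tier2 13 > P25/tier2 11 > P17/tier2 8 > P6/tier2 2.
P6 tier1 at 25: fill all 80 → 270 left.
Fill P17 tier1 block (70 at 22) → 200 left.
Fill P25 tier1 block (20 at 20) → 180 left.
P29/tier1 (19): +100 → 80 left.
P29 tier2 at 13: only 80 left, fill 80.
Total = 25×80 + 22×70 + 20×20 + 19×100 + 13×80 = 6880.

6880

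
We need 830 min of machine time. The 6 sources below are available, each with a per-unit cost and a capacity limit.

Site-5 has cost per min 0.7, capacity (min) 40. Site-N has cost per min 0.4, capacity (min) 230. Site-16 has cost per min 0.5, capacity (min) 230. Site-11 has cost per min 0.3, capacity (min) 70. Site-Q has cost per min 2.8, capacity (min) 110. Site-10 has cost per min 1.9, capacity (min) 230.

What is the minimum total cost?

777

Cheapest first:
Site-11 at 0.3: take all 70 min — 760 still needed.
Site-N at 0.4: take all 230 min — 530 still needed.
Site-16 (0.5): use full 230 — 300 min to go.
Site-5 at 0.7: take all 40 min — 260 still needed.
Site-10 at 1.9: take all 230 min — 30 still needed.
Take 30 from Site-Q at 2.8 to finish.
Cost = 70×0.3 + 230×0.4 + 230×0.5 + 40×0.7 + 230×1.9 + 30×2.8 = 777.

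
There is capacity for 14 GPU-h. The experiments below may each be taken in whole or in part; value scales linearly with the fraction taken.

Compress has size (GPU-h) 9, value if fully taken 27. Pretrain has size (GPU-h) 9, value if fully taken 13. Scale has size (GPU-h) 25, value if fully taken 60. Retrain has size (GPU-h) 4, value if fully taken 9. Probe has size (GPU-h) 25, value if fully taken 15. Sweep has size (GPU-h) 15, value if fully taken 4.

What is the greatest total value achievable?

Best value per unit of size first: Compress 27/9≈3, Scale 60/25≈2.4, Retrain 9/4≈2.25, Pretrain 13/9≈1.44, Probe 15/25≈0.6, Sweep 4/15≈0.267.
All 9 GPU-h of Compress fit (value 27) ; 5 remain.
Only 5 GPU-h remain; take 5/25 of Scale for value 60×5/25 = 12.
Total value = 39.

39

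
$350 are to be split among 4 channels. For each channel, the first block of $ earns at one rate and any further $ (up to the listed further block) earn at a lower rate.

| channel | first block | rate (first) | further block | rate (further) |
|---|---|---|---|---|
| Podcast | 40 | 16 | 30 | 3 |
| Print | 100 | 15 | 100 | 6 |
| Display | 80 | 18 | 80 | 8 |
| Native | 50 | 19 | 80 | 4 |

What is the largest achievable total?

5170

Rank every tier by rate: Native/tier1 19 > Display/tier1 18 > Podcast/tier1 16 > Print/tier1 15 > Display/tier2 8 > Print/tier2 6 > Native/tier2 4 > Podcast/tier2 3.
Native tier1 at 19: fill all 50 — 300 left.
Display/tier1 (18): +80 — 220 left.
Fill Podcast tier1 block (40 at 16) — 180 left.
Print tier1 at 15: fill all 100 — 80 left.
Display tier2 at 8: fill all 80 — 0 left.
Total = 19×50 + 18×80 + 16×40 + 15×100 + 8×80 = 5170.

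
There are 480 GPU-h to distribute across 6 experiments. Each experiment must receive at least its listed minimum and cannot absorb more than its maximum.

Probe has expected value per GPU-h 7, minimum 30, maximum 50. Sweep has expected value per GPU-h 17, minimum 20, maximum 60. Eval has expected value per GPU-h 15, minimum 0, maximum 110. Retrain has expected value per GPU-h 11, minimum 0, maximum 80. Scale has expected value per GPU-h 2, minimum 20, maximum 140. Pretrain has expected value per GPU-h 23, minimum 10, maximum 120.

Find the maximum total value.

6780

Meeting every minimum uses 30+20+0+0+20+10 = 80 GPU-h, leaving 400.
Rank by expected value per GPU-h: Pretrain 23 > Sweep 17 > Eval 15 > Retrain 11 > Probe 7 > Scale 2.
Give Pretrain 110 more to hit its cap of 120 → 290 left.
Give Sweep 40 more to hit its cap of 60 → 250 left.
Eval: +110 to 110 (cap) → 140 left.
Retrain: +80 to 80 (cap) → 60 left.
Probe takes 20 more to reach its cap of 50 → 40 left.
Only 40 left; Scale takes them to reach 60.
Total = 7×50 + 17×60 + 15×110 + 11×80 + 2×60 + 23×120 = 6780.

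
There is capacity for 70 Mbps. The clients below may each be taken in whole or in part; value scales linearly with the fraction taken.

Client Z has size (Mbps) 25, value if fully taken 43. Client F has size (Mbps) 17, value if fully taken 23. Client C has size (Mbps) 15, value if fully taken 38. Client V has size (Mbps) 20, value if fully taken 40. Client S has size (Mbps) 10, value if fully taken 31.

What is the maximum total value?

Rank by value-to-size ratio: Client S 31/10≈3.1, Client C 38/15≈2.53, Client V 40/20≈2, Client Z 43/25≈1.72, Client F 23/17≈1.35.
All 10 Mbps of Client S fit (value 31) ; 60 remain.
All 15 Mbps of Client C fit (value 38) ; 45 remain.
Take all of Client V (20 Mbps, value 40) ; 25 Mbps left.
All 25 Mbps of Client Z fit (value 43) ; 0 remain.
Total value = 152.

152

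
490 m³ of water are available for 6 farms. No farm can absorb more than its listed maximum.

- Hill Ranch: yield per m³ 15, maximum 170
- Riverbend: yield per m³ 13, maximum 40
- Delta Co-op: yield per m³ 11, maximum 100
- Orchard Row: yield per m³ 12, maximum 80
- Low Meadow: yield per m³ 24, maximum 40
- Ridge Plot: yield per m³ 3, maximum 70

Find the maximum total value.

6270

Highest yield per m³ first: Low Meadow 24 > Hill Ranch 15 > Riverbend 13 > Orchard Row 12 > Delta Co-op 11 > Ridge Plot 3.
Low Meadow: +40 to 40 (cap) — 450 left.
Give Hill Ranch 170 to hit its cap of 170 — 280 left.
Riverbend takes 40 to reach its cap of 40 — 240 left.
Orchard Row: +80 to 80 (cap) — 160 left.
Delta Co-op takes 100 to reach its cap of 100 — 60 left.
Only 60 left; Ridge Plot takes them to reach 60.
Total = 15×170 + 13×40 + 11×100 + 12×80 + 24×40 + 3×60 = 6270.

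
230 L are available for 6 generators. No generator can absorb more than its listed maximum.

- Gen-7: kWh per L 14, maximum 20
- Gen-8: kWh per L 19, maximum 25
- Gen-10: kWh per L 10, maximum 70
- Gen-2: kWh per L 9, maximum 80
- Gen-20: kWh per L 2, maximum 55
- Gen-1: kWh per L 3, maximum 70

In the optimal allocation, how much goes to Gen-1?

35

Rank by kWh per L: Gen-8 19 > Gen-7 14 > Gen-10 10 > Gen-2 9 > Gen-1 3 > Gen-20 2.
Give Gen-8 25 to hit its cap of 25 ; 205 left.
Gen-7: +20 to 20 (cap) ; 185 left.
Gen-10 takes 70 to reach its cap of 70 ; 115 left.
Gen-2: +80 to 80 (cap) ; 35 left.
Gen-1 has room for 70 but only 35 remain, so it gets 35.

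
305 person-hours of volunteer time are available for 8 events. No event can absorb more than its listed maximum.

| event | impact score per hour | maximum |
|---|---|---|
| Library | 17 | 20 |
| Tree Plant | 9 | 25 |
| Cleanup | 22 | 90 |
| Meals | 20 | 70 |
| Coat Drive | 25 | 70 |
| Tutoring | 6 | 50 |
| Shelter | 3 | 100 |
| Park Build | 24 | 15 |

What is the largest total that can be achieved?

6145

Rank by impact score per hour: Coat Drive 25 > Park Build 24 > Cleanup 22 > Meals 20 > Library 17 > Tree Plant 9 > Tutoring 6 > Shelter 3.
Coat Drive: +70 to 70 (cap) — 235 left.
Park Build: +15 to 15 (cap) — 220 left.
Cleanup takes 90 to reach its cap of 90 — 130 left.
Give Meals 70 to hit its cap of 70 — 60 left.
Library: +20 to 20 (cap) — 40 left.
Give Tree Plant 25 to hit its cap of 25 — 15 left.
Tutoring: +15 (room for 50) → 15. Pool exhausted.
Total = 17×20 + 9×25 + 22×90 + 20×70 + 25×70 + 6×15 + 24×15 = 6145.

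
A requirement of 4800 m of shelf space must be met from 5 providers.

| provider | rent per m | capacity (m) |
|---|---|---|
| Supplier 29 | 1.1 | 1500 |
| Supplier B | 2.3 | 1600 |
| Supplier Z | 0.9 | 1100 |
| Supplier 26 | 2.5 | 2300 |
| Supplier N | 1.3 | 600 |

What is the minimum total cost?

Use providers in increasing cost order.
Supplier Z (0.9): use full 1100 — 3700 m to go.
Supplier 29 (1.1): use full 1500 — 2200 m to go.
Supplier N (1.3): use full 600 — 1600 m to go.
Supplier B at 2.3: take all 1600 m — 0 still needed.
Supplier 26: unused.
Cost = 1100×0.9 + 1500×1.1 + 600×1.3 + 1600×2.3 = 7100.

7100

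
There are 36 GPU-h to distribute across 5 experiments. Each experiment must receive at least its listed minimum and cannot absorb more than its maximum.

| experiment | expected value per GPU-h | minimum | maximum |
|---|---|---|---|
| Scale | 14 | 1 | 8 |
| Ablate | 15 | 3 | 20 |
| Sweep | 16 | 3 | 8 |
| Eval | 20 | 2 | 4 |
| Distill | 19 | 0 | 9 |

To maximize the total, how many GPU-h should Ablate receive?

Meeting every minimum uses 1+3+3+2+0 = 9 GPU-h, leaving 27.
Order the experiments by expected value per GPU-h: Eval 20 > Distill 19 > Sweep 16 > Ablate 15 > Scale 14.
Eval: +2 to 4 (cap) ; 25 left.
Distill: +9 to 9 (cap) ; 16 left.
Sweep: +5 to 8 (cap) ; 11 left.
Only 11 left; Ablate takes them to reach 14.

14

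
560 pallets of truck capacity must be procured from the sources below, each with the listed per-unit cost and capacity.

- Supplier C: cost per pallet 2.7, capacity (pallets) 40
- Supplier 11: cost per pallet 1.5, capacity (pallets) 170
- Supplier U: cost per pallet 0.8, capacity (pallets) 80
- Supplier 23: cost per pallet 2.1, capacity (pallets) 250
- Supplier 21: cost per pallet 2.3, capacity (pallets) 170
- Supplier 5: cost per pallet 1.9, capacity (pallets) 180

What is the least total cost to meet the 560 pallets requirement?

Cheapest first:
Supplier U (0.8): use full 80 — 480 pallets to go.
Supplier 11 at 1.5: take all 170 pallets — 310 still needed.
Supplier 5 at 1.9: take all 180 pallets — 130 still needed.
Supplier 23 (2.1): take the remaining 130 — done.
Supplier 21, Supplier C: unused.
Cost = 80×0.8 + 170×1.5 + 180×1.9 + 130×2.1 = 934.

934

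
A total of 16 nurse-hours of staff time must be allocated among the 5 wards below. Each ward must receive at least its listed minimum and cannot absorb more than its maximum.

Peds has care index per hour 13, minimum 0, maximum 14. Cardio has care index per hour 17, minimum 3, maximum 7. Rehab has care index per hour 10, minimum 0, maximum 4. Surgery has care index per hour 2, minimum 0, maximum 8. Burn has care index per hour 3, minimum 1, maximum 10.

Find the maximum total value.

226

Meeting every minimum uses 0+3+0+0+1 = 4 nurse-hours, leaving 12.
Rank by care index per hour: Cardio 17 > Peds 13 > Rehab 10 > Burn 3 > Surgery 2.
Give Cardio 4 more to hit its cap of 7 ; 8 left.
Only 8 left; Peds takes them to reach 8.
Total = 13×8 + 17×7 + 3×1 = 226.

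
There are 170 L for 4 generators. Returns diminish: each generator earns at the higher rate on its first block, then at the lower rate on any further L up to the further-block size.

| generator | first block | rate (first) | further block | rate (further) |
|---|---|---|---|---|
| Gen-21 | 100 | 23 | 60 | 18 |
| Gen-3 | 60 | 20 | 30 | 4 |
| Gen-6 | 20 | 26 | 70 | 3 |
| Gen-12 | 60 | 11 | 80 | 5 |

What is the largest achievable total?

3820

Order all 8 blocks by rate: Gen-6/first 26 > Gen-21/first 23 > Gen-3/first 20 > Gen-21/second 18 > Gen-12/first 11 > Gen-12/second 5 > Gen-3/second 4 > Gen-6/second 3.
Fill Gen-6 first block (20 at 26) — 150 left.
Gen-21 first at 23: fill all 100 — 50 left.
Gen-3 first at 20: only 50 left, fill 50.
Total = 26×20 + 23×100 + 20×50 = 3820.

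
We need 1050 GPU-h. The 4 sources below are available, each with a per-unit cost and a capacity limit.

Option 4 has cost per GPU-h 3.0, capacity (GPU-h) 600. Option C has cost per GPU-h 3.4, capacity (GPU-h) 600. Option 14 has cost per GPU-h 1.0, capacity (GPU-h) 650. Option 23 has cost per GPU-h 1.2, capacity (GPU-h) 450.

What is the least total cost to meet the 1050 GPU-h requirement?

1130

Use sources in increasing cost order.
Take 650 from Option 14 at 1.0 — need 400 more.
Option 23 at 1.2: take 400 of its 450 — requirement met.
Option 4, Option C: unused.
Cost = 650×1.0 + 400×1.2 = 1130.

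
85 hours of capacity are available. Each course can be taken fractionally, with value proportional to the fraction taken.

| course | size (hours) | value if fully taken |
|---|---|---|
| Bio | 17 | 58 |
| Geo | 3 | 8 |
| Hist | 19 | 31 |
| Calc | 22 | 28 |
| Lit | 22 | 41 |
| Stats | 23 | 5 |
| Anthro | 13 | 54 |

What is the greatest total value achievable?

206

Best value per unit of size first: Anthro 54/13≈4.15, Bio 58/17≈3.41, Geo 8/3≈2.67, Lit 41/22≈1.86, Hist 31/19≈1.63, Calc 28/22≈1.27, Stats 5/23≈0.217.
All 13 hours of Anthro fit (value 54) — 72 remain.
Take all of Bio (17 hours, value 58) — 55 hours left.
All 3 hours of Geo fit (value 8) — 52 remain.
Take all of Lit (22 hours, value 41) — 30 hours left.
Hist: take in full, 19 hours for value 31 — 11 left.
11 hours left: a 11/22 share of Calc gives 28×11/22 = 14.
Total value = 206.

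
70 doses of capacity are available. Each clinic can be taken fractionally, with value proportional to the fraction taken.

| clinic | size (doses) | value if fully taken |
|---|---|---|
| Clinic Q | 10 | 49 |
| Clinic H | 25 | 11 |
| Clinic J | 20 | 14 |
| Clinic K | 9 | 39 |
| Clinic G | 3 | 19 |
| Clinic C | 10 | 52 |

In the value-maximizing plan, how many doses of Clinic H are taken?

18

Rank by value-to-size ratio: Clinic G 19/3≈6.33, Clinic C 52/10≈5.2, Clinic Q 49/10≈4.9, Clinic K 39/9≈4.33, Clinic J 14/20≈0.7, Clinic H 11/25≈0.44.
Take all of Clinic G (3 doses, value 19) — 67 doses left.
All 10 doses of Clinic C fit (value 52) — 57 remain.
All 10 doses of Clinic Q fit (value 49) — 47 remain.
Clinic K: take in full, 9 doses for value 39 — 38 left.
Clinic J: take in full, 20 doses for value 14 — 18 left.
Fill the last 18 doses with part of Clinic H: 18/25 of it earns 7.92.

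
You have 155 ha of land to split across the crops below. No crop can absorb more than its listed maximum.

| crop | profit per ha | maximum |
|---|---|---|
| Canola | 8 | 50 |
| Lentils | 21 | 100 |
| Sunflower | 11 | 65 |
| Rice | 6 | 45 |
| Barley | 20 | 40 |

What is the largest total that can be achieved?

3065

Highest profit per ha first: Lentils 21 > Barley 20 > Sunflower 11 > Canola 8 > Rice 6.
Give Lentils 100 to hit its cap of 100 — 55 left.
Barley: +40 to 40 (cap) — 15 left.
Sunflower has room for 65 but only 15 remain, so it gets 15.
Total = 21×100 + 11×15 + 20×40 = 3065.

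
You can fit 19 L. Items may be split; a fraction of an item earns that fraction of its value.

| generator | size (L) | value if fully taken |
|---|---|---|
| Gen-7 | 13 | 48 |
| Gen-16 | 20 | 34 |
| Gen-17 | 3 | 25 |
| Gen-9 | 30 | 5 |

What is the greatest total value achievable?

Sort by value density: Gen-17 25/3≈8.33, Gen-7 48/13≈3.69, Gen-16 34/20≈1.7, Gen-9 5/30≈0.167.
All 3 L of Gen-17 fit (value 25) — 16 remain.
All 13 L of Gen-7 fit (value 48) — 3 remain.
Fill the last 3 L with part of Gen-16: 3/20 of it earns 5.1.
Total value = 78.1.

78.1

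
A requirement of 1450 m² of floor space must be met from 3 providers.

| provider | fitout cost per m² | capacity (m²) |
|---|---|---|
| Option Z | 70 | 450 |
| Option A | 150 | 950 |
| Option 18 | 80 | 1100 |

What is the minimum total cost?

111500

Cheapest first:
Take 450 from Option Z at 70 ; need 1000 more.
Option 18 (80): take the remaining 1000 ; done.
Option A: unused.
Cost = 450×70 + 1000×80 = 111500.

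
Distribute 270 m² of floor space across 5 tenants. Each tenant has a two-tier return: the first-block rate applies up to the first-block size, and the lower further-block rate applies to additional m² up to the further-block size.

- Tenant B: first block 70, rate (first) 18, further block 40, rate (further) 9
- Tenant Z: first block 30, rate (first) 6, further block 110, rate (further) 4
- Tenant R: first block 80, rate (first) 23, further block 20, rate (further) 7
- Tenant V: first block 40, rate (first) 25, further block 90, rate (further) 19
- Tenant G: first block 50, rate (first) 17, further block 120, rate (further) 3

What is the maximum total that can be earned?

Treat each block as its own option and order by rate: Tenant V/T1 25 > Tenant R/T1 23 > Tenant V/T2 19 > Tenant B/T1 18 > Tenant G/T1 17 > Tenant B/T2 9 > Tenant R/T2 7 > Tenant Z/T1 6 > Tenant Z/T2 4 > Tenant G/T2 3.
Tenant V T1 at 25: fill all 40 — 230 left.
Tenant R/T1 (23): +80 — 150 left.
Tenant V T2 at 19: fill all 90 — 60 left.
60 remain; put them into Tenant B T1 at 18.
Total = 25×40 + 23×80 + 19×90 + 18×60 = 5630.

5630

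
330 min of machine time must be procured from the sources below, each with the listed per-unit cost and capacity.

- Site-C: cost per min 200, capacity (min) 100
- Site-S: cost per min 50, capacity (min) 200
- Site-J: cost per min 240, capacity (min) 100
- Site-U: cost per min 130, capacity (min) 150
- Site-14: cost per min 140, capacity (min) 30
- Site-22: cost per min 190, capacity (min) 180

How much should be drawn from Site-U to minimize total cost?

Cheapest first:
Site-S at 50: take all 200 min ; 130 still needed.
Site-U at 130: take 130 of its 150 ; requirement met.
Site-14, Site-22, Site-C, Site-J: unused.

130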